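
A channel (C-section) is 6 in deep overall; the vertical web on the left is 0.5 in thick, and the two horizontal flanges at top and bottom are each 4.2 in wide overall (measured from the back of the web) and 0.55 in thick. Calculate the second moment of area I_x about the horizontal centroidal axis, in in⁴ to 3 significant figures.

I_x ≈ 39.3 in⁴

Treat the section as a set of non-overlapping primitives; coordinates are from the bounding-box lower-left.
Web: 0.5 × 6, A = 3 in², y = 3 in, Ī = 9 in⁴.
Top flange (beyond web): 3.7 × 0.55, A = 2.035 in², y = 5.725 in, Ī = 0.051299 in⁴.
Bottom flange (beyond web): 3.7 × 0.55, A = 2.035 in², y = 0.275 in, Ī = 0.051299 in⁴.
By symmetry the centroid is at mid-height, ȳ = 3 in.
Transfer each piece to the horizontal centroidal axis using Ī + A·d² with d = y − 3:
  web: d = 0 in → contributes +9 in⁴
  top flange (beyond web): d = 2.725 in → contributes +15.162 in⁴
  bottom flange (beyond web): d = -2.725 in → contributes +15.162 in⁴
Total I = 39.325 in⁴.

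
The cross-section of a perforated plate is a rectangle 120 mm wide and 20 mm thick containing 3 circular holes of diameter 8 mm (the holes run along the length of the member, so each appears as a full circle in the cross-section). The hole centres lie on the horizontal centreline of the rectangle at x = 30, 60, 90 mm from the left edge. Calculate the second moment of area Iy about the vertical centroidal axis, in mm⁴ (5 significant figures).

Treat the section as a set of non-overlapping primitives; coordinates are from the bounding-box lower-left.
Plate: 120 × 20, A = 2 400 mm², x = 60 mm, Ī = 2 880 000 mm⁴.
Hole 1 (subtracted): ⌀8, A = 50.26548 mm², x = 30 mm, Ī = 201.0619 mm⁴.
Hole 2 (subtracted): ⌀8, A = 50.26548 mm², x = 60 mm, Ī = 201.0619 mm⁴.
Hole 3 (subtracted): ⌀8, A = 50.26548 mm², x = 90 mm, Ī = 201.0619 mm⁴.
By symmetry the centroid is at mid-width, x̄ = 60 mm.
Transfer each piece to the vertical centroidal axis using Ī + A·d² with d = x − 60:
  plate: d = 0 mm → contributes +2 880 000 mm⁴
  hole 1: d = -30 mm → contributes −45 440 mm⁴
  hole 2: d = 0 mm → contributes −201.0619 mm⁴
  hole 3: d = 30 mm → contributes −45 440 mm⁴
Total I = 2 788 919 mm⁴.

Iy ≈ 2.7889 × 10⁶ mm⁴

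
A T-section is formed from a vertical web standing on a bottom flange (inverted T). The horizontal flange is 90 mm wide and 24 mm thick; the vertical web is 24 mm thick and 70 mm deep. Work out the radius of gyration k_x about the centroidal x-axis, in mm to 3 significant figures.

Split into non-overlapping primitives; take the origin at the lower-left of the bounding box.
Flange: 90 × 24, A = 2 160 mm², y = 12 mm, Ī = 103 680 mm⁴.
Web: 24 × 70, A = 1 680 mm², y = 59 mm, Ī = 686 000 mm⁴.
Centroid: ȳ = ΣA·y / ΣA = 32.563 mm.
Transfer each piece to the centroidal x-axis using Ī + A·d² with d = y − 32.563:
  flange: d = -20.563 mm → contributes +1 016 963 mm⁴
  web: d = 26.438 mm → contributes +1 860 222 mm⁴
Total I = 2 877 185 mm⁴.
Radius of gyration: k = √(I/A) = √(2 877 185 / 3 840) = 27.373 mm.

k_x ≈ 27.4 mm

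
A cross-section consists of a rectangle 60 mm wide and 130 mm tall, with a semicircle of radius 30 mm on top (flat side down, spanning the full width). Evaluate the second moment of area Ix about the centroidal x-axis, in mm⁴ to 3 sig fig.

Decompose the section into non-overlapping parts with the origin at the bottom-left of its bounding rectangle.
Rectangular body: 60 × 130, A = 7 800 mm², y = 65 mm, Ī = 10 985 000 mm⁴.
Semicircular cap: semicircle r = 30, A = 1413.7 mm², y = 142.73 mm, Ī = 88 903 mm⁴.
Centroid: ȳ = ΣA·y / ΣA = 76.927 mm.
Transfer each piece to the centroidal x-axis using Ī + A·d² with d = y − 76.927:
  rectangular body: d = -11.927 mm → contributes +12 094 568 mm⁴
  semicircular cap: d = 65.805 mm → contributes +6 210 800 mm⁴
Total I = 18 305 367 mm⁴.

Ix ≈ 1.83 × 10⁷ mm⁴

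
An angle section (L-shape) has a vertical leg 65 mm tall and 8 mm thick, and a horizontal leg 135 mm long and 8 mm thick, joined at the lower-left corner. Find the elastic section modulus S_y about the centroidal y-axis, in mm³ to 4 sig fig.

S_y ≈ 3.400 × 10⁴ mm³

Break the section into simple shapes (no overlaps), measuring from the bottom-left corner of the bounding box.
Vertical leg: 8 × 65, A = 520 mm², x = 4 mm, Ī = 2773.33 mm⁴.
Horizontal leg (remainder): 127 × 8, A = 1 016 mm², x = 71.5 mm, Ī = 1 365 589 mm⁴.
Centroid: x̄ = ΣA·x / ΣA = 48.6484 mm.
Transfer each piece to the centroidal y-axis using Ī + A·d² with d = x − 48.6484:
  vertical leg: d = -44.6484 mm → contributes +1 039 384 mm⁴
  horizontal leg (remainder): d = 22.8516 mm → contributes +1 896 138 mm⁴
Total I = 2 935 522 mm⁴.
Extreme fibre distance c = 86.3516 mm; S = I/c = 33 995 mm³.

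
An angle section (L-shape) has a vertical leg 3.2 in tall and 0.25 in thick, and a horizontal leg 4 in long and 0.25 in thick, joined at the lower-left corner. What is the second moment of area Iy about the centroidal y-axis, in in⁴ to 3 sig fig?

Iy ≈ 2.83 in⁴

Split into non-overlapping primitives; take the origin at the lower-left of the bounding box.
Vertical leg: 0.25 × 3.2, A = 0.8 in², x = 0.125 in, Ī = 0.0041667 in⁴.
Horizontal leg (remainder): 3.75 × 0.25, A = 0.9375 in², x = 2.125 in, Ī = 1.0986 in⁴.
Centroid: x̄ = ΣA·x / ΣA = 1.2041 in.
Transfer each piece to the centroidal y-axis using Ī + A·d² with d = x − 1.2041:
  vertical leg: d = -1.0791 in → contributes +0.9358 in⁴
  horizontal leg (remainder): d = 0.92086 in → contributes +1.8936 in⁴
Total I = 2.8294 in⁴.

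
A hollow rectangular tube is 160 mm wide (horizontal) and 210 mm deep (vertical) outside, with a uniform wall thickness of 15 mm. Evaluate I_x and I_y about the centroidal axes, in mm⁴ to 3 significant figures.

Split into non-overlapping primitives; take the origin at the lower-left of the bounding box.
Outer rectangle: 160 × 210, A = 33 600 mm², y = 105 mm, Ī = 123 480 000 mm⁴.
Inner void (subtracted): 130 × 180, A = 23 400 mm², y = 105 mm, Ī = 63 180 000 mm⁴.
By symmetry the centroid is at mid-height, ȳ = 105 mm.
All pieces are centred on the centroidal x-axis, so I = ΣĪ (holes subtracted) = 60 300 000 mm⁴.
Repeating about the centroidal y-axis gives I_y = 38 725 000 mm⁴.

I_x ≈ 6.03 × 10⁷ mm⁴, I_y ≈ 3.87 × 10⁷ mm⁴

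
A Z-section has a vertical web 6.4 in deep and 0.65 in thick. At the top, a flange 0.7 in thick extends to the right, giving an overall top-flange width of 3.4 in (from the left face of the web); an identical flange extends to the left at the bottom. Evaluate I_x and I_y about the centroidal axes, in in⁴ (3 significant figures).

I_x ≈ 45.6 in⁴, I_y ≈ 13.7 in⁴

Split into non-overlapping primitives; take the origin at the lower-left of the bounding box.
Web: 0.65 × 6.4, A = 4.16 in², y = 3.2 in, Ī = 14.199 in⁴.
Top flange (beyond web): 2.75 × 0.7, A = 1.925 in², y = 6.05 in, Ī = 0.078604 in⁴.
Bottom flange (beyond web): 2.75 × 0.7, A = 1.925 in², y = 0.35 in, Ī = 0.078604 in⁴.
Centroid: ȳ = ΣA·y / ΣA = 3.2 in.
Transfer each piece to the centroidal x-axis using Ī + A·d² with d = y − 3.2:
  web: d = 0 in → contributes +14.199 in⁴
  top flange (beyond web): d = 2.85 in → contributes +15.714 in⁴
  bottom flange (beyond web): d = -2.85 in → contributes +15.714 in⁴
Total I = 45.628 in⁴.
For the y-axis: x̄ = 3.075 in.
Repeating about the centroidal y-axis gives I_y = 13.699 in⁴.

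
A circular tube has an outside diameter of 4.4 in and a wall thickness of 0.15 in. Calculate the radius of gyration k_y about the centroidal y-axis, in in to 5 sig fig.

k_y ≈ 1.5035 in

Split into non-overlapping primitives; take the origin at the lower-left of the bounding box.
Outer circle: ⌀4.4, A = 15.20531 in², x = 2.2 in, Ī = 18.39842 in⁴.
Bore (subtracted): ⌀4.1, A = 13.20254 in², x = 2.2 in, Ī = 13.87092 in⁴.
By symmetry the centroid is at mid-width, x̄ = 2.2 in.
All pieces are centred on the centroidal y-axis, so I = ΣĪ (holes subtracted) = 4.527501 in⁴.
Radius of gyration: k = √(I/A) = √(4.527501 / 2.002765) = 1.503537 in.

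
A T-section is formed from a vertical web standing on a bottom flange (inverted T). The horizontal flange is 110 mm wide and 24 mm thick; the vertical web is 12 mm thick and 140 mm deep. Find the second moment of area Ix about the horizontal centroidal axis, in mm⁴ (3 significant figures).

Decompose the section into non-overlapping parts with the origin at the bottom-left of its bounding rectangle.
Flange: 110 × 24, A = 2 640 mm², y = 12 mm, Ī = 126 720 mm⁴.
Web: 12 × 140, A = 1 680 mm², y = 94 mm, Ī = 2 744 000 mm⁴.
Centroid: ȳ = ΣA·y / ΣA = 43.889 mm.
Transfer each piece to the horizontal centroidal axis using Ī + A·d² with d = y − 43.889:
  flange: d = -31.889 mm → contributes +2 811 339 mm⁴
  web: d = 50.111 mm → contributes +6 962 687 mm⁴
Total I = 9 774 027 mm⁴.

Ix ≈ 9.77 × 10⁶ mm⁴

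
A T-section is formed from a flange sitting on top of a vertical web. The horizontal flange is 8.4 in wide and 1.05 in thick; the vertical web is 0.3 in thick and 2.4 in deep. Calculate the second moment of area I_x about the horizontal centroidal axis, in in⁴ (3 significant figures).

Split into non-overlapping primitives; take the origin at the lower-left of the bounding box.
Flange: 8.4 × 1.05, A = 8.82 in², y = 2.925 in, Ī = 0.81034 in⁴.
Web: 0.3 × 2.4, A = 0.72 in², y = 1.2 in, Ī = 0.3456 in⁴.
Centroid: ȳ = ΣA·y / ΣA = 2.7948 in.
Transfer each piece to the horizontal centroidal axis using Ī + A·d² with d = y − 2.7948:
  flange: d = 0.13019 in → contributes +0.95983 in⁴
  web: d = -1.5948 in → contributes +2.1769 in⁴
Total I = 3.1367 in⁴.

I_x ≈ 3.14 in⁴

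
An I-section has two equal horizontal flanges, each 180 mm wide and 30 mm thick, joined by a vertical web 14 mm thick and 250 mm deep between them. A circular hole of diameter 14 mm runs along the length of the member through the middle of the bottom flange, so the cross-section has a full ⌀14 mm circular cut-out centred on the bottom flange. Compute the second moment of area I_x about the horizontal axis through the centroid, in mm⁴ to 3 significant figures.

I_x ≈ 2.28 × 10⁸ mm⁴

Decompose the section into non-overlapping parts with the origin at the bottom-left of its bounding rectangle.
Bottom flange: 180 × 30, A = 5 400 mm², y = 15 mm, Ī = 405 000 mm⁴.
Web: 14 × 250, A = 3 500 mm², y = 155 mm, Ī = 18 229 167 mm⁴.
Top flange: 180 × 30, A = 5 400 mm², y = 295 mm, Ī = 405 000 mm⁴.
Hole (subtracted): ⌀14, A = 153.94 mm², y = 15 mm, Ī = 1885.7 mm⁴.
Centroid: ȳ = ΣA·y / ΣA = 156.52 mm.
Transfer each piece to the horizontal axis through the centroid using Ī + A·d² with d = y − 156.52:
  bottom flange: d = -141.52 mm → contributes +108 561 044 mm⁴
  web: d = -1.5235 mm → contributes +18 237 290 mm⁴
  top flange: d = 138.48 mm → contributes +103 954 023 mm⁴
  hole: d = -141.52 mm → contributes −3 085 095 mm⁴
Total I = 227 667 262 mm⁴.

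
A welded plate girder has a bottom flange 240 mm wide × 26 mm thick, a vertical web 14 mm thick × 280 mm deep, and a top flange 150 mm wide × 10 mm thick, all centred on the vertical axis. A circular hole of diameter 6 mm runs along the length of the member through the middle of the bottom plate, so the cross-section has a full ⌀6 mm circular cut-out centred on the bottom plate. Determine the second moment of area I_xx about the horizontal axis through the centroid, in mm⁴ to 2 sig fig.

Split into non-overlapping primitives; take the origin at the lower-left of the bounding box.
Bottom plate: 240 × 26, A = 6 240 mm², y = 13 mm, Ī = 351 520 mm⁴.
Web plate: 14 × 280, A = 3 920 mm², y = 166 mm, Ī = 25 610 667 mm⁴.
Top plate: 150 × 10, A = 1 500 mm², y = 311 mm, Ī = 12 500 mm⁴.
Hole (subtracted): ⌀6, A = 28.27 mm², y = 13 mm, Ī = 63.62 mm⁴.
Centroid: ȳ = ΣA·y / ΣA = 103 mm.
Transfer each piece to the horizontal axis through the centroid using Ī + A·d² with d = y − 103:
  bottom plate: d = -89.99 mm → contributes +50 886 317 mm⁴
  web plate: d = 63.01 mm → contributes +41 173 194 mm⁴
  top plate: d = 208 mm → contributes +64 913 613 mm⁴
  hole: d = -89.99 mm → contributes −229 044 mm⁴
Total I = 156 744 080 mm⁴.

I_xx ≈ 1.6 × 10⁸ mm⁴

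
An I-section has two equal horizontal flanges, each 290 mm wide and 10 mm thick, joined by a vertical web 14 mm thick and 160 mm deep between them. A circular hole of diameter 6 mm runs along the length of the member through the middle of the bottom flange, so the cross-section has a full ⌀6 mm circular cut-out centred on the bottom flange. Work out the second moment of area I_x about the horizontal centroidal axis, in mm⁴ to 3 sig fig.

Decompose the section into non-overlapping parts with the origin at the bottom-left of its bounding rectangle.
Bottom flange: 290 × 10, A = 2 900 mm², y = 5 mm, Ī = 24 167 mm⁴.
Web: 14 × 160, A = 2 240 mm², y = 90 mm, Ī = 4 778 667 mm⁴.
Top flange: 290 × 10, A = 2 900 mm², y = 175 mm, Ī = 24 167 mm⁴.
Hole (subtracted): ⌀6, A = 28.274 mm², y = 5 mm, Ī = 63.617 mm⁴.
Centroid: ȳ = ΣA·y / ΣA = 90.3 mm.
Transfer each piece to the horizontal centroidal axis using Ī + A·d² with d = y − 90.3:
  bottom flange: d = -85.3 mm → contributes +21 124 815 mm⁴
  web: d = -0.29998 mm → contributes +4 778 868 mm⁴
  top flange: d = 84.7 mm → contributes +20 829 040 mm⁴
  hole: d = -85.3 mm → contributes −205 790 mm⁴
Total I = 46 526 933 mm⁴.

I_x ≈ 4.65 × 10⁷ mm⁴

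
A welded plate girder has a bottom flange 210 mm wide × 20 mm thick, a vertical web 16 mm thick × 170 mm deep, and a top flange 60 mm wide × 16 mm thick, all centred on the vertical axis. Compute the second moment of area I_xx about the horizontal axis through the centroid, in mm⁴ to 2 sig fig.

Treat the section as a set of non-overlapping primitives; coordinates are from the bounding-box lower-left.
Bottom plate: 210 × 20, A = 4 200 mm², y = 10 mm, Ī = 140 000 mm⁴.
Web plate: 16 × 170, A = 2 720 mm², y = 105 mm, Ī = 6 550 667 mm⁴.
Top plate: 60 × 16, A = 960 mm², y = 198 mm, Ī = 20 480 mm⁴.
Centroid: ȳ = ΣA·y / ΣA = 65.7 mm.
Transfer each piece to the horizontal axis through the centroid using Ī + A·d² with d = y − 65.7:
  bottom plate: d = -55.7 mm → contributes +13 168 321 mm⁴
  web plate: d = 39.3 mm → contributes +10 752 656 mm⁴
  top plate: d = 132.3 mm → contributes +16 824 799 mm⁴
Total I = 40 745 776 mm⁴.

I_xx ≈ 4.1 × 10⁷ mm⁴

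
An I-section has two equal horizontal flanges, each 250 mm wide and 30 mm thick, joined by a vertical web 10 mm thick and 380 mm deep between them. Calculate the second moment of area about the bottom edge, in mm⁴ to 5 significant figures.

I_base ≈ 1.5871 × 10⁹ mm⁴

Break the section into simple shapes (no overlaps), measuring from the bottom-left corner of the bounding box.
Bottom flange: 250 × 30, A = 7 500 mm², y = 15 mm, Ī = 562 500 mm⁴.
Web: 10 × 380, A = 3 800 mm², y = 220 mm, Ī = 45 726 667 mm⁴.
Top flange: 250 × 30, A = 7 500 mm², y = 425 mm, Ī = 562 500 mm⁴.
Transfer each piece to the bottom edge using Ī + A·d² with d = y − 0:
  bottom flange: d = 15 mm → contributes +2 250 000 mm⁴
  web: d = 220 mm → contributes +229 646 667 mm⁴
  top flange: d = 425 mm → contributes +1 355 250 000 mm⁴
Total I = 1 587 146 667 mm⁴.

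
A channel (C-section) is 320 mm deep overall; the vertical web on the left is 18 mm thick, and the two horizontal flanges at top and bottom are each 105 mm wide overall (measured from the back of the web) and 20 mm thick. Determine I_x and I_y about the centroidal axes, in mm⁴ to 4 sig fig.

Decompose the section into non-overlapping parts with the origin at the bottom-left of its bounding rectangle.
Web: 18 × 320, A = 5 760 mm², y = 160 mm, Ī = 49 152 000 mm⁴.
Top flange (beyond web): 87 × 20, A = 1 740 mm², y = 310 mm, Ī = 58 000 mm⁴.
Bottom flange (beyond web): 87 × 20, A = 1 740 mm², y = 10 mm, Ī = 58 000 mm⁴.
By symmetry the centroid is at mid-height, ȳ = 160 mm.
Transfer each piece to the centroidal x-axis using Ī + A·d² with d = y − 160:
  web: d = 0 mm → contributes +49 152 000 mm⁴
  top flange (beyond web): d = 150 mm → contributes +39 208 000 mm⁴
  bottom flange (beyond web): d = -150 mm → contributes +39 208 000 mm⁴
Total I = 127 568 000 mm⁴.
For the y-axis: x̄ = 28.7727 mm.
Repeating about the centroidal y-axis gives I_y = 8 329 803 mm⁴.

I_x ≈ 1.276 × 10⁸ mm⁴, I_y ≈ 8.330 × 10⁶ mm⁴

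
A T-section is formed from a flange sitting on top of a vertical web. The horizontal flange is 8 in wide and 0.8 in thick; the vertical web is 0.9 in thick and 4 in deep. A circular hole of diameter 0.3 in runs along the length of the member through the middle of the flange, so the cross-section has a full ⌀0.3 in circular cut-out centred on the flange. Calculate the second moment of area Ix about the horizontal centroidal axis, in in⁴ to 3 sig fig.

Ix ≈ 18.4 in⁴

Decompose the section into non-overlapping parts with the origin at the bottom-left of its bounding rectangle.
Flange: 8 × 0.8, A = 6.4 in², y = 4.4 in, Ī = 0.34133 in⁴.
Web: 0.9 × 4, A = 3.6 in², y = 2 in, Ī = 4.8 in⁴.
Hole (subtracted): ⌀0.3, A = 0.070686 in², y = 4.4 in, Ī = 0.00039761 in⁴.
Centroid: ȳ = ΣA·y / ΣA = 3.5298 in.
Transfer each piece to the horizontal centroidal axis using Ī + A·d² with d = y − 3.5298:
  flange: d = 0.87015 in → contributes +5.1872 in⁴
  web: d = -1.5298 in → contributes +13.226 in⁴
  hole: d = 0.87015 in → contributes −0.053918 in⁴
Total I = 18.359 in⁴.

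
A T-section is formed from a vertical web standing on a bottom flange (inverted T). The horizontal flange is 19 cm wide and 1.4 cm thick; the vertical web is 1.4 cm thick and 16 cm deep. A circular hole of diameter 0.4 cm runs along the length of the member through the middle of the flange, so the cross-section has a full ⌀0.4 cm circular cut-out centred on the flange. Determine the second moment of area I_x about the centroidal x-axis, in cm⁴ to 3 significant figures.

Split into non-overlapping primitives; take the origin at the lower-left of the bounding box.
Flange: 19 × 1.4, A = 26.6 cm², y = 0.7 cm, Ī = 4.3447 cm⁴.
Web: 1.4 × 16, A = 22.4 cm², y = 9.4 cm, Ī = 477.87 cm⁴.
Hole (subtracted): ⌀0.4, A = 0.12566 cm², y = 0.7 cm, Ī = 0.0012566 cm⁴.
Centroid: ȳ = ΣA·y / ΣA = 4.6874 cm.
Transfer each piece to the centroidal x-axis using Ī + A·d² with d = y − 4.6874:
  flange: d = -3.9874 cm → contributes +427.26 cm⁴
  web: d = 4.7126 cm → contributes +975.35 cm⁴
  hole: d = -3.9874 cm → contributes −1.9992 cm⁴
Total I = 1400.6 cm⁴.

I_x ≈ 1400 cm⁴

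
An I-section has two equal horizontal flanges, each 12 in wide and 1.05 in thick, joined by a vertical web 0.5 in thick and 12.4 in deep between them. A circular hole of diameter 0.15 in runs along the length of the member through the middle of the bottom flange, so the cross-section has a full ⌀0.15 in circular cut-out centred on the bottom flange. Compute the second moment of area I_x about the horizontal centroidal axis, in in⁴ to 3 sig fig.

Decompose the section into non-overlapping parts with the origin at the bottom-left of its bounding rectangle.
Bottom flange: 12 × 1.05, A = 12.6 in², y = 0.525 in, Ī = 1.1576 in⁴.
Web: 0.5 × 12.4, A = 6.2 in², y = 7.25 in, Ī = 79.443 in⁴.
Top flange: 12 × 1.05, A = 12.6 in², y = 13.975 in, Ī = 1.1576 in⁴.
Hole (subtracted): ⌀0.15, A = 0.017671 in², y = 0.525 in, Ī = 0.00002485 in⁴.
Centroid: ȳ = ΣA·y / ΣA = 7.2538 in.
Transfer each piece to the horizontal centroidal axis using Ī + A·d² with d = y − 7.2538:
  bottom flange: d = -6.7288 in → contributes +571.64 in⁴
  web: d = -0.0037869 in → contributes +79.443 in⁴
  top flange: d = 6.7212 in → contributes +570.36 in⁴
  hole: d = -6.7288 in → contributes −0.80013 in⁴
Total I = 1220.6 in⁴.

I_x ≈ 1220 in⁴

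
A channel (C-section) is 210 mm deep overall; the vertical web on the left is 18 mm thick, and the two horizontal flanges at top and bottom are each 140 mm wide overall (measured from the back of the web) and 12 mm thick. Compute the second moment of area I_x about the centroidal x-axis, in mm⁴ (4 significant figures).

I_x ≈ 4.262 × 10⁷ mm⁴

Break the section into simple shapes (no overlaps), measuring from the bottom-left corner of the bounding box.
Web: 18 × 210, A = 3 780 mm², y = 105 mm, Ī = 13 891 500 mm⁴.
Top flange (beyond web): 122 × 12, A = 1 464 mm², y = 204 mm, Ī = 17 568 mm⁴.
Bottom flange (beyond web): 122 × 12, A = 1 464 mm², y = 6 mm, Ī = 17 568 mm⁴.
By symmetry the centroid is at mid-height, ȳ = 105 mm.
Transfer each piece to the centroidal x-axis using Ī + A·d² with d = y − 105:
  web: d = 0 mm → contributes +13 891 500 mm⁴
  top flange (beyond web): d = 99 mm → contributes +14 366 232 mm⁴
  bottom flange (beyond web): d = -99 mm → contributes +14 366 232 mm⁴
Total I = 42 623 964 mm⁴.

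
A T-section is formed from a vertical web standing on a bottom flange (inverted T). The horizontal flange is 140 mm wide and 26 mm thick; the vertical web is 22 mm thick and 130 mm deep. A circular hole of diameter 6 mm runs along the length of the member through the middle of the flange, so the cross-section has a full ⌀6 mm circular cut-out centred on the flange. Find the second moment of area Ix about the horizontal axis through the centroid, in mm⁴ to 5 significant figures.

Treat the section as a set of non-overlapping primitives; coordinates are from the bounding-box lower-left.
Flange: 140 × 26, A = 3 640 mm², y = 13 mm, Ī = 205053.3 mm⁴.
Web: 22 × 130, A = 2 860 mm², y = 91 mm, Ī = 4 027 833 mm⁴.
Hole (subtracted): ⌀6, A = 28.27433 mm², y = 13 mm, Ī = 63.61725 mm⁴.
Centroid: ȳ = ΣA·y / ΣA = 47.46994 mm.
Transfer each piece to the horizontal axis through the centroid using Ī + A·d² with d = y − 47.46994:
  flange: d = -34.46994 mm → contributes +4 530 017 mm⁴
  web: d = 43.53006 mm → contributes +9 447 150 mm⁴
  hole: d = -34.46994 mm → contributes −33658.53 mm⁴
Total I = 13 943 509 mm⁴.

Ix ≈ 1.3944 × 10⁷ mm⁴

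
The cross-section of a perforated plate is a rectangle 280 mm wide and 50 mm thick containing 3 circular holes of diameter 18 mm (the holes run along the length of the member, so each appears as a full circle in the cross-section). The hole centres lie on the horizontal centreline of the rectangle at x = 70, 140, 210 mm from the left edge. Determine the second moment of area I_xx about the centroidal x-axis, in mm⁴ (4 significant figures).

Treat the section as a set of non-overlapping primitives; coordinates are from the bounding-box lower-left.
Plate: 280 × 50, A = 14 000 mm², y = 25 mm, Ī = 2 916 667 mm⁴.
Hole 1 (subtracted): ⌀18, A = 254.469 mm², y = 25 mm, Ī = 5 153 mm⁴.
Hole 2 (subtracted): ⌀18, A = 254.469 mm², y = 25 mm, Ī = 5 153 mm⁴.
Hole 3 (subtracted): ⌀18, A = 254.469 mm², y = 25 mm, Ī = 5 153 mm⁴.
By symmetry the centroid is at mid-height, ȳ = 25 mm.
All pieces are centred on the centroidal x-axis, so I = ΣĪ (holes subtracted) = 2 901 208 mm⁴.

I_xx ≈ 2.901 × 10⁶ mm⁴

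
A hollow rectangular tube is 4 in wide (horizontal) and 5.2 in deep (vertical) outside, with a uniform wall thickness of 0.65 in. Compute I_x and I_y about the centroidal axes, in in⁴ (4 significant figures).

I_x ≈ 33.52 in⁴, I_y ≈ 21.34 in⁴

Treat the section as a set of non-overlapping primitives; coordinates are from the bounding-box lower-left.
Outer rectangle: 4 × 5.2, A = 20.8 in², y = 2.6 in, Ī = 46.8693 in⁴.
Inner void (subtracted): 2.7 × 3.9, A = 10.53 in², y = 2.6 in, Ī = 13.3468 in⁴.
By symmetry the centroid is at mid-height, ȳ = 2.6 in.
All pieces are centred on the centroidal x-axis, so I = ΣĪ (holes subtracted) = 33.5226 in⁴.
Repeating about the centroidal y-axis gives I_y = 21.3364 in⁴.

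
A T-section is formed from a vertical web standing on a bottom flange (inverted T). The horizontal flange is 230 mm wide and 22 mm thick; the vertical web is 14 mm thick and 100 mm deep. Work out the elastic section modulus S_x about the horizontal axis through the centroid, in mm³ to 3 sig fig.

Treat the section as a set of non-overlapping primitives; coordinates are from the bounding-box lower-left.
Flange: 230 × 22, A = 5 060 mm², y = 11 mm, Ī = 204 087 mm⁴.
Web: 14 × 100, A = 1 400 mm², y = 72 mm, Ī = 1 166 667 mm⁴.
Centroid: ȳ = ΣA·y / ΣA = 24.22 mm.
Transfer each piece to the horizontal axis through the centroid using Ī + A·d² with d = y − 24.22:
  flange: d = -13.22 mm → contributes +1 088 390 mm⁴
  web: d = 47.78 mm → contributes +4 362 791 mm⁴
Total I = 5 451 181 mm⁴.
Extreme fibre distance c = 97.78 mm; S = I/c = 55 749 mm³.

S_x ≈ 5.57 × 10⁴ mm³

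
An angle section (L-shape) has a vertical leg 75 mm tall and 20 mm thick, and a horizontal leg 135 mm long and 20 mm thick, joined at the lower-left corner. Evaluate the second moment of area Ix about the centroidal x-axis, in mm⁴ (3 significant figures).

Split into non-overlapping primitives; take the origin at the lower-left of the bounding box.
Vertical leg: 20 × 75, A = 1 500 mm², y = 37.5 mm, Ī = 703 125 mm⁴.
Horizontal leg (remainder): 115 × 20, A = 2 300 mm², y = 10 mm, Ī = 76 667 mm⁴.
Centroid: ȳ = ΣA·y / ΣA = 20.855 mm.
Transfer each piece to the centroidal x-axis using Ī + A·d² with d = y − 20.855:
  vertical leg: d = 16.645 mm → contributes +1 118 696 mm⁴
  horizontal leg (remainder): d = -10.855 mm → contributes +347 691 mm⁴
Total I = 1 466 387 mm⁴.

Ix ≈ 1.47 × 10⁶ mm⁴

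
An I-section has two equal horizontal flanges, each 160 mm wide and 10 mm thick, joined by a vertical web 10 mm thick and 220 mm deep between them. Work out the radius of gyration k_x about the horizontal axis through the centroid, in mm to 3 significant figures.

k_x ≈ 97.4 mm

Treat the section as a set of non-overlapping primitives; coordinates are from the bounding-box lower-left.
Bottom flange: 160 × 10, A = 1 600 mm², y = 5 mm, Ī = 13 333 mm⁴.
Web: 10 × 220, A = 2 200 mm², y = 120 mm, Ī = 8 873 333 mm⁴.
Top flange: 160 × 10, A = 1 600 mm², y = 235 mm, Ī = 13 333 mm⁴.
By symmetry the centroid is at mid-height, ȳ = 120 mm.
Transfer each piece to the horizontal axis through the centroid using Ī + A·d² with d = y − 120:
  bottom flange: d = -115 mm → contributes +21 173 333 mm⁴
  web: d = 0 mm → contributes +8 873 333 mm⁴
  top flange: d = 115 mm → contributes +21 173 333 mm⁴
Total I = 51 220 000 mm⁴.
Radius of gyration: k = √(I/A) = √(51 220 000 / 5 400) = 97.392 mm.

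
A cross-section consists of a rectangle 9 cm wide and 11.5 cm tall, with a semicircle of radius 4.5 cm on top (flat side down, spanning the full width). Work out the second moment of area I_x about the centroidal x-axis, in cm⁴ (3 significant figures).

Break the section into simple shapes (no overlaps), measuring from the bottom-left corner of the bounding box.
Rectangular body: 9 × 11.5, A = 103.5 cm², y = 5.75 cm, Ī = 1140.7 cm⁴.
Semicircular cap: semicircle r = 4.5, A = 31.809 cm², y = 13.41 cm, Ī = 45.007 cm⁴.
Centroid: ȳ = ΣA·y / ΣA = 7.5507 cm.
Transfer each piece to the centroidal x-axis using Ī + A·d² with d = y − 7.5507:
  rectangular body: d = -1.8007 cm → contributes +1476.3 cm⁴
  semicircular cap: d = 5.8592 cm → contributes +1 137 cm⁴
Total I = 2613.2 cm⁴.

I_x ≈ 2610 cm⁴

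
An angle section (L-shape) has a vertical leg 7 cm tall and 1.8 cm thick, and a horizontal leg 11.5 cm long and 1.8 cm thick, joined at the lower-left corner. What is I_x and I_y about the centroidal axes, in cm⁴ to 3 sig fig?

I_x ≈ 106 cm⁴, I_y ≈ 382 cm⁴

Split into non-overlapping primitives; take the origin at the lower-left of the bounding box.
Vertical leg: 1.8 × 7, A = 12.6 cm², y = 3.5 cm, Ī = 51.45 cm⁴.
Horizontal leg (remainder): 9.7 × 1.8, A = 17.46 cm², y = 0.9 cm, Ī = 4.7142 cm⁴.
Centroid: ȳ = ΣA·y / ΣA = 1.9898 cm.
Transfer each piece to the centroidal x-axis using Ī + A·d² with d = y − 1.9898:
  vertical leg: d = 1.5102 cm → contributes +80.186 cm⁴
  horizontal leg (remainder): d = -1.0898 cm → contributes +25.452 cm⁴
Total I = 105.64 cm⁴.
For the y-axis: x̄ = 4.2398 cm.
Repeating about the centroidal y-axis gives I_y = 382.27 cm⁴.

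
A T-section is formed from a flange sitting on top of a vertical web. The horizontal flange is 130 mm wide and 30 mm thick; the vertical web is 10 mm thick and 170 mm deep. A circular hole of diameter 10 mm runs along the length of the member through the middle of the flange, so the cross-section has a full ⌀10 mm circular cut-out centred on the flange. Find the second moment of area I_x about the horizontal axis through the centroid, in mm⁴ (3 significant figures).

I_x ≈ 1.62 × 10⁷ mm⁴

Decompose the section into non-overlapping parts with the origin at the bottom-left of its bounding rectangle.
Flange: 130 × 30, A = 3 900 mm², y = 185 mm, Ī = 292 500 mm⁴.
Web: 10 × 170, A = 1 700 mm², y = 85 mm, Ī = 4 094 167 mm⁴.
Hole (subtracted): ⌀10, A = 78.54 mm², y = 185 mm, Ī = 490.87 mm⁴.
Centroid: ȳ = ΣA·y / ΣA = 154.21 mm.
Transfer each piece to the horizontal axis through the centroid using Ī + A·d² with d = y − 154.21:
  flange: d = 30.789 mm → contributes +3 989 543 mm⁴
  web: d = -69.211 mm → contributes +12 237 453 mm⁴
  hole: d = 30.789 mm → contributes −74 943 mm⁴
Total I = 16 152 053 mm⁴.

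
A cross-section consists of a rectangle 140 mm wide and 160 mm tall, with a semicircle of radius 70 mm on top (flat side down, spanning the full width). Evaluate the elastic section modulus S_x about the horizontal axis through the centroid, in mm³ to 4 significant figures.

Treat the section as a set of non-overlapping primitives; coordinates are from the bounding-box lower-left.
Rectangular body: 140 × 160, A = 22 400 mm², y = 80 mm, Ī = 47 786 667 mm⁴.
Semicircular cap: semicircle r = 70, A = 7696.9 mm², y = 189.709 mm, Ī = 2 635 265 mm⁴.
Centroid: ȳ = ΣA·y / ΣA = 108.057 mm.
Transfer each piece to the horizontal axis through the centroid using Ī + A·d² with d = y − 108.057:
  rectangular body: d = -28.0567 mm → contributes +65 419 425 mm⁴
  semicircular cap: d = 81.6523 mm → contributes +53 951 207 mm⁴
Total I = 119 370 631 mm⁴.
Extreme fibre distance c = 121.943 mm; S = I/c = 978 903 mm³.

S_x ≈ 9.789 × 10⁵ mm³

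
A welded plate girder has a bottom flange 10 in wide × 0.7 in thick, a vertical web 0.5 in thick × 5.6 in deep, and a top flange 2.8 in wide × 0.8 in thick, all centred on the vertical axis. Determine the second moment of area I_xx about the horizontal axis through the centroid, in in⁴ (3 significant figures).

Break the section into simple shapes (no overlaps), measuring from the bottom-left corner of the bounding box.
Bottom plate: 10 × 0.7, A = 7 in², y = 0.35 in, Ī = 0.28583 in⁴.
Web plate: 0.5 × 5.6, A = 2.8 in², y = 3.5 in, Ī = 7.3173 in⁴.
Top plate: 2.8 × 0.8, A = 2.24 in², y = 6.7 in, Ī = 0.11947 in⁴.
Centroid: ȳ = ΣA·y / ΣA = 2.264 in.
Transfer each piece to the horizontal axis through the centroid using Ī + A·d² with d = y − 2.264:
  bottom plate: d = -1.914 in → contributes +25.928 in⁴
  web plate: d = 1.236 in → contributes +11.595 in⁴
  top plate: d = 4.436 in → contributes +44.199 in⁴
Total I = 81.723 in⁴.

I_xx ≈ 81.7 in⁴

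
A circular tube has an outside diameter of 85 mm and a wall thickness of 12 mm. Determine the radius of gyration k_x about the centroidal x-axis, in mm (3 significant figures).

Split into non-overlapping primitives; take the origin at the lower-left of the bounding box.
Outer circle: ⌀85, A = 5674.5 mm², y = 42.5 mm, Ī = 2 562 392 mm⁴.
Bore (subtracted): ⌀61, A = 2922.5 mm², y = 42.5 mm, Ī = 679 656 mm⁴.
By symmetry the centroid is at mid-height, ȳ = 42.5 mm.
All pieces are centred on the centroidal x-axis, so I = ΣĪ (holes subtracted) = 1 882 736 mm⁴.
Radius of gyration: k = √(I/A) = √(1 882 736 / 2 752) = 26.156 mm.

k_x ≈ 26.2 mm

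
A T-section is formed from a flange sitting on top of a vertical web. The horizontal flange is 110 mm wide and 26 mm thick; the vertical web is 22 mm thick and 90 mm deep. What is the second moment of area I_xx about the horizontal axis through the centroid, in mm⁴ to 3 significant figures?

Treat the section as a set of non-overlapping primitives; coordinates are from the bounding-box lower-left.
Flange: 110 × 26, A = 2 860 mm², y = 103 mm, Ī = 161 113 mm⁴.
Web: 22 × 90, A = 1 980 mm², y = 45 mm, Ī = 1 336 500 mm⁴.
Centroid: ȳ = ΣA·y / ΣA = 79.273 mm.
Transfer each piece to the horizontal axis through the centroid using Ī + A·d² with d = y − 79.273:
  flange: d = 23.727 mm → contributes +1 771 246 mm⁴
  web: d = -34.273 mm → contributes +3 662 247 mm⁴
Total I = 5 433 493 mm⁴.

I_xx ≈ 5.43 × 10⁶ mm⁴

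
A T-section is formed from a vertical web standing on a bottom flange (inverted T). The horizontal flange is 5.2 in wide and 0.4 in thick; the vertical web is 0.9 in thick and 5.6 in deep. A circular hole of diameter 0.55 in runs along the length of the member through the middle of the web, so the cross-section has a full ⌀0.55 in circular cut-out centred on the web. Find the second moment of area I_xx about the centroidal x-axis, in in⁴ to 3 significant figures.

Split into non-overlapping primitives; take the origin at the lower-left of the bounding box.
Flange: 5.2 × 0.4, A = 2.08 in², y = 0.2 in, Ī = 0.027733 in⁴.
Web: 0.9 × 5.6, A = 5.04 in², y = 3.2 in, Ī = 13.171 in⁴.
Hole (subtracted): ⌀0.55, A = 0.23758 in², y = 3.2 in, Ī = 0.0044918 in⁴.
Centroid: ȳ = ΣA·y / ΣA = 2.2933 in.
Transfer each piece to the centroidal x-axis using Ī + A·d² with d = y − 2.2933:
  flange: d = -2.0933 in → contributes +9.1425 in⁴
  web: d = 0.90666 in → contributes +17.314 in⁴
  hole: d = 0.90666 in → contributes −0.19979 in⁴
Total I = 26.257 in⁴.

I_xx ≈ 26.3 in⁴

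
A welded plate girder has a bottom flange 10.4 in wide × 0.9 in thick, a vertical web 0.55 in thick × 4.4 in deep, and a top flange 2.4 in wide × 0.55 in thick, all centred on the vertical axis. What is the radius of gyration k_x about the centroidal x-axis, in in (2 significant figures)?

k_x ≈ 1.8 in

Split into non-overlapping primitives; take the origin at the lower-left of the bounding box.
Bottom plate: 10.4 × 0.9, A = 9.36 in², y = 0.45 in, Ī = 0.6318 in⁴.
Web plate: 0.55 × 4.4, A = 2.42 in², y = 3.1 in, Ī = 3.904 in⁴.
Top plate: 2.4 × 0.55, A = 1.32 in², y = 5.575 in, Ī = 0.03328 in⁴.
Centroid: ȳ = ΣA·y / ΣA = 1.456 in.
Transfer each piece to the centroidal x-axis using Ī + A·d² with d = y − 1.456:
  bottom plate: d = -1.006 in → contributes +10.1 in⁴
  web plate: d = 1.644 in → contributes +10.45 in⁴
  top plate: d = 4.119 in → contributes +22.43 in⁴
Total I = 42.98 in⁴.
Radius of gyration: k = √(I/A) = √(42.98 / 13.1) = 1.811 in.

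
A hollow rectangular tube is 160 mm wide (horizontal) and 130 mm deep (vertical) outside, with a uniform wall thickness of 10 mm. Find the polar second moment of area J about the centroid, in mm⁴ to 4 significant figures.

J ≈ 3.299 × 10⁷ mm⁴

Split into non-overlapping primitives; take the origin at the lower-left of the bounding box.
Outer rectangle: 160 × 130, A = 20 800 mm², y = 65 mm, Ī = 29 293 333 mm⁴.
Inner void (subtracted): 140 × 110, A = 15 400 mm², y = 65 mm, Ī = 15 528 333 mm⁴.
By symmetry the centroid is at mid-height, ȳ = 65 mm.
All pieces are centred on the centroidal x-axis, so I = ΣĪ (holes subtracted) = 13 765 000 mm⁴.
Repeating about the centroidal y-axis gives I_y = 19 220 000 mm⁴.
Polar second moment: J = I_x + I_y = 32 985 000 mm⁴.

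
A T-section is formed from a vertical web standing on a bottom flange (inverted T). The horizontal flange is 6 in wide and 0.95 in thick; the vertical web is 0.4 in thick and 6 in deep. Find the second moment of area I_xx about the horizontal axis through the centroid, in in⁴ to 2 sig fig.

I_xx ≈ 28 in⁴

Decompose the section into non-overlapping parts with the origin at the bottom-left of its bounding rectangle.
Flange: 6 × 0.95, A = 5.7 in², y = 0.475 in, Ī = 0.4287 in⁴.
Web: 0.4 × 6, A = 2.4 in², y = 3.95 in, Ī = 7.2 in⁴.
Centroid: ȳ = ΣA·y / ΣA = 1.505 in.
Transfer each piece to the horizontal axis through the centroid using Ī + A·d² with d = y − 1.505:
  flange: d = -1.03 in → contributes +6.471 in⁴
  web: d = 2.445 in → contributes +21.55 in⁴
Total I = 28.02 in⁴.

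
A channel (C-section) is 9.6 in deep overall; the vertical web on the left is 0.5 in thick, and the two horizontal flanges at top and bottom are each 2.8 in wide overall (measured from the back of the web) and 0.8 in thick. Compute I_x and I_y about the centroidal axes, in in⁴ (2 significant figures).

I_x ≈ 110 in⁴, I_y ≈ 5.8 in⁴

Split into non-overlapping primitives; take the origin at the lower-left of the bounding box.
Web: 0.5 × 9.6, A = 4.8 in², y = 4.8 in, Ī = 36.86 in⁴.
Top flange (beyond web): 2.3 × 0.8, A = 1.84 in², y = 9.2 in, Ī = 0.09813 in⁴.
Bottom flange (beyond web): 2.3 × 0.8, A = 1.84 in², y = 0.4 in, Ī = 0.09813 in⁴.
By symmetry the centroid is at mid-height, ȳ = 4.8 in.
Transfer each piece to the centroidal x-axis using Ī + A·d² with d = y − 4.8:
  web: d = 0 in → contributes +36.86 in⁴
  top flange (beyond web): d = 4.4 in → contributes +35.72 in⁴
  bottom flange (beyond web): d = -4.4 in → contributes +35.72 in⁴
Total I = 108.3 in⁴.
For the y-axis: x̄ = 0.8575 in.
Repeating about the centroidal y-axis gives I_y = 5.805 in⁴.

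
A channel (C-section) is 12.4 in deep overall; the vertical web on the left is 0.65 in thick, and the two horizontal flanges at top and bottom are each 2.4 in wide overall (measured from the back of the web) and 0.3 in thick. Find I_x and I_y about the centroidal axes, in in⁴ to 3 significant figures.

Split into non-overlapping primitives; take the origin at the lower-left of the bounding box.
Web: 0.65 × 12.4, A = 8.06 in², y = 6.2 in, Ī = 103.28 in⁴.
Top flange (beyond web): 1.75 × 0.3, A = 0.525 in², y = 12.25 in, Ī = 0.0039375 in⁴.
Bottom flange (beyond web): 1.75 × 0.3, A = 0.525 in², y = 0.15 in, Ī = 0.0039375 in⁴.
By symmetry the centroid is at mid-height, ȳ = 6.2 in.
Transfer each piece to the centroidal x-axis using Ī + A·d² with d = y − 6.2:
  web: d = 0 in → contributes +103.28 in⁴
  top flange (beyond web): d = 6.05 in → contributes +19.22 in⁴
  bottom flange (beyond web): d = -6.05 in → contributes +19.22 in⁴
Total I = 141.72 in⁴.
For the y-axis: x̄ = 0.46331 in.
Repeating about the centroidal y-axis gives I_y = 1.8895 in⁴.

I_x ≈ 142 in⁴, I_y ≈ 1.89 in⁴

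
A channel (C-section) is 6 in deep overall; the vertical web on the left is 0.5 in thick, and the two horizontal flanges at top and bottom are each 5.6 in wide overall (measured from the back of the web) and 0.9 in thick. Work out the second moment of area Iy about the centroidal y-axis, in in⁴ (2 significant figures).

Decompose the section into non-overlapping parts with the origin at the bottom-left of its bounding rectangle.
Web: 0.5 × 6, A = 3 in², x = 0.25 in, Ī = 0.0625 in⁴.
Top flange (beyond web): 5.1 × 0.9, A = 4.59 in², x = 3.05 in, Ī = 9.949 in⁴.
Bottom flange (beyond web): 5.1 × 0.9, A = 4.59 in², x = 3.05 in, Ī = 9.949 in⁴.
Centroid: x̄ = ΣA·x / ΣA = 2.36 in.
Transfer each piece to the centroidal y-axis using Ī + A·d² with d = x − 2.36:
  web: d = -2.11 in → contributes +13.42 in⁴
  top flange (beyond web): d = 0.6897 in → contributes +12.13 in⁴
  bottom flange (beyond web): d = 0.6897 in → contributes +12.13 in⁴
Total I = 37.69 in⁴.

Iy ≈ 38 in⁴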